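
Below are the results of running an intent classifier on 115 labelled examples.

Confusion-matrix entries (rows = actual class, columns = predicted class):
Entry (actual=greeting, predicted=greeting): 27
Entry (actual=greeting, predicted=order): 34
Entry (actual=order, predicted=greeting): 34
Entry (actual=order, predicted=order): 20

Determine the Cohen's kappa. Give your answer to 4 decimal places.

Observed agreement pₒ = trace/N = 47/115 = 0.40870
Expected agreement pₑ = Σ (rowᵢ·colᵢ)/N² = (61·61 + 54·54)/115² = 0.50185
κ = (pₒ − pₑ)/(1 − pₑ) = (0.40870 − 0.50185)/(1 − 0.50185) = -0.1870

-0.1870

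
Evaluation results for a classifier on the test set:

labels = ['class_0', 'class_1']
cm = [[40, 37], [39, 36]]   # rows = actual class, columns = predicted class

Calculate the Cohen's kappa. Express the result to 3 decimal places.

-0.001

Observed agreement pₒ = trace/N = 76/152 = 0.5000
Expected agreement pₑ = Σ (rowᵢ·colᵢ)/N² = (77·79 + 75·73)/152² = 0.5003
κ = (pₒ − pₑ)/(1 − pₑ) = (0.5000 − 0.5003)/(1 − 0.5003) = -0.001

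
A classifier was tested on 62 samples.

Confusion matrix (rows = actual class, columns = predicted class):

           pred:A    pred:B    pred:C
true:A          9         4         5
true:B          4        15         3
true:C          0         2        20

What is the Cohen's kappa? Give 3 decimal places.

Observed agreement pₒ = trace/N = 44/62 = 0.7097
Expected agreement pₑ = Σ (rowᵢ·colᵢ)/N² = (18·13 + 22·21 + 22·28)/62² = 0.3413
κ = (pₒ − pₑ)/(1 − pₑ) = (0.7097 − 0.3413)/(1 − 0.3413) = 0.559

0.559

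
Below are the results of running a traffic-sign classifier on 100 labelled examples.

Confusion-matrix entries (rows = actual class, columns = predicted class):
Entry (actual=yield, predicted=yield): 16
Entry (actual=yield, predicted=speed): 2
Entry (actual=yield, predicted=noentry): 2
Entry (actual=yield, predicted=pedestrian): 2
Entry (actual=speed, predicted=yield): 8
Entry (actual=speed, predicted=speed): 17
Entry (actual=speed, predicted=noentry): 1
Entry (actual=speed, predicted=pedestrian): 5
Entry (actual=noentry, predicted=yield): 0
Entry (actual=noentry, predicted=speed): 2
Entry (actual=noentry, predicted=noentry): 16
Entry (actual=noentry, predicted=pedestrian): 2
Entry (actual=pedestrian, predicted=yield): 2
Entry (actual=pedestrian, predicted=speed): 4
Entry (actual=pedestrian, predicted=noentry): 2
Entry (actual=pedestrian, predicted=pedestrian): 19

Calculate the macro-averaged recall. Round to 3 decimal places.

Per-class recall (TP/(TP+FN)):
  yield: TP=16, FN=2+2+2=6 → 16/22 = 0.7273
  speed: TP=17, FN=8+1+5=14 → 17/31 = 0.5484
  noentry: TP=16, FN=0+2+2=4 → 16/20 = 0.8000
  pedestrian: TP=19, FN=2+4+2=8 → 19/27 = 0.7037
Macro-recall = mean = (0.7273 + 0.5484 + 0.8000 + 0.7037) / 4 = 0.695

0.695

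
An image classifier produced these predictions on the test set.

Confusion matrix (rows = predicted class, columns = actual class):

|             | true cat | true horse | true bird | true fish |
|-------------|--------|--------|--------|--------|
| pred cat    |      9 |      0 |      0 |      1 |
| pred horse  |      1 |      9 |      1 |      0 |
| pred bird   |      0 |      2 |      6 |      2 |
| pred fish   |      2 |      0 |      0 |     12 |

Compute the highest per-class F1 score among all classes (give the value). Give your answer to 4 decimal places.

0.8276

Per-class F1 score (2·TP/(2·TP+FP+FN)):
  cat: TP=9, FP=0+0+1=1, FN=1+0+2=3 → 18/22 = 0.81818
  horse: TP=9, FP=1+1+0=2, FN=0+2+0=2 → 18/22 = 0.81818
  bird: TP=6, FP=0+2+2=4, FN=0+1+0=1 → 12/17 = 0.70588
  fish: TP=12, FP=2+0+0=2, FN=1+0+2=3 → 24/29 = 0.82759
Highest is class 'fish' with F1 score = 0.8276.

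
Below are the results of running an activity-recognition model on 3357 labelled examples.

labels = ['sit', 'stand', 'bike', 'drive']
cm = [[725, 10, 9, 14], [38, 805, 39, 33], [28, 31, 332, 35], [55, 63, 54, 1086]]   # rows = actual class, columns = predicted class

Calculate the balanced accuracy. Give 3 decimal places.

Balanced accuracy = mean of per-class recall.
  sit: recall = 725/758 = 0.9565
  stand: recall = 805/915 = 0.8798
  bike: recall = 332/426 = 0.7793
  drive: recall = 1086/1258 = 0.8633
Mean = (0.9565 + 0.8798 + 0.7793 + 0.8633) / 4 = 0.870

0.870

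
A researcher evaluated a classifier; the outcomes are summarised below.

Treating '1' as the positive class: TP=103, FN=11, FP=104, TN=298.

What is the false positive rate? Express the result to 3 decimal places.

0.259

FPR = FP/(FP+TN) = 104/(104+298) = 0.259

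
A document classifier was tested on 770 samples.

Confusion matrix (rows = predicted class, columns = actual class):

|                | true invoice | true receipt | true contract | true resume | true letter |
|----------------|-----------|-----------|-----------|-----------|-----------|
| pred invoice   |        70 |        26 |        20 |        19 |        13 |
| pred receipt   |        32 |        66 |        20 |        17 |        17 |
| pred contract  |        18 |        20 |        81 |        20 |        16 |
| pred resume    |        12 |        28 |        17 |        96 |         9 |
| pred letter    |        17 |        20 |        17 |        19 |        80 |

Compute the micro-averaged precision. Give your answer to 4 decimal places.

Micro-averaging pools counts across classes: ΣTP=393, ΣFP=377, ΣFN=377.
Micro-precision = TP/(TP+FP) on pooled counts = 0.5104 (equals overall accuracy in single-label multiclass).

0.5104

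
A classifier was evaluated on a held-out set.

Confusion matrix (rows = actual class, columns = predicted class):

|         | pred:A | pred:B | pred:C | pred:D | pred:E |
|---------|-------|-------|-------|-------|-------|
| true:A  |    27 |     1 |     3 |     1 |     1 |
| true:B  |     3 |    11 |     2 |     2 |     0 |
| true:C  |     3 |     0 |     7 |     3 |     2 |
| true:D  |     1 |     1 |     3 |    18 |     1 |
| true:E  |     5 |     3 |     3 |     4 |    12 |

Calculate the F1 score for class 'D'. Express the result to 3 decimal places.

0.692

Take TP from the diagonal, FP from the rest of the 'D' prediction marginal, FN from the rest of the 'D' actual marginal.
F1 score = 2·TP/(2·TP+FP+FN).
D: TP=18, FP=1+2+3+4=10, FN=1+1+3+1=6 → 36/52 = 0.6923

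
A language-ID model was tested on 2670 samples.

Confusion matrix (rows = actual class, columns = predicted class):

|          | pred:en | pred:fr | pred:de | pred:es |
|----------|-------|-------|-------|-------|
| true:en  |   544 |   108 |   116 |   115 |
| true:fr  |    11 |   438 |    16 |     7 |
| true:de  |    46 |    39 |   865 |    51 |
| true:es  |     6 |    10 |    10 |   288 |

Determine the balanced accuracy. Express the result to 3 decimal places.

Balanced accuracy = mean of per-class recall.
  en: recall = 544/883 = 0.6161
  fr: recall = 438/472 = 0.9280
  de: recall = 865/1001 = 0.8641
  es: recall = 288/314 = 0.9172
Mean = (0.6161 + 0.9280 + 0.8641 + 0.9172) / 4 = 0.831

0.831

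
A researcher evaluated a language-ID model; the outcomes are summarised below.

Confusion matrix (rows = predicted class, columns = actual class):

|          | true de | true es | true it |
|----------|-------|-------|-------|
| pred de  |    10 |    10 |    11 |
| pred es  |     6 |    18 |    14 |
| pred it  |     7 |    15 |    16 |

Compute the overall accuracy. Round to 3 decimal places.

0.411

Accuracy = trace / total = (10+18+16=44) / 107 = 44/107 = 0.411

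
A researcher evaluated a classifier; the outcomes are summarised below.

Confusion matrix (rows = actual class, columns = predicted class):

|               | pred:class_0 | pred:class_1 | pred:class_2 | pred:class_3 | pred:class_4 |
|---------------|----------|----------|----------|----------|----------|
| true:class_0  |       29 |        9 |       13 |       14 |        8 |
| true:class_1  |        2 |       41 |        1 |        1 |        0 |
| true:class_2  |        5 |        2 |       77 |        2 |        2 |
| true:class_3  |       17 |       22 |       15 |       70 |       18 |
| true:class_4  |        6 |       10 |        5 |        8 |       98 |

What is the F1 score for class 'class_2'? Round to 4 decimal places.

0.7739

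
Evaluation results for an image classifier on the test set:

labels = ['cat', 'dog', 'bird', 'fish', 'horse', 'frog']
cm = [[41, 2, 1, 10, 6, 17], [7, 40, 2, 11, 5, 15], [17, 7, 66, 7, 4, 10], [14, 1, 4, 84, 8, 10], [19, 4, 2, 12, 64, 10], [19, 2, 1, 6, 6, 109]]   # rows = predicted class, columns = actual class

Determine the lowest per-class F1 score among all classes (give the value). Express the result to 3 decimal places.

0.423

Per-class F1 score (2·TP/(2·TP+FP+FN)):
  cat: TP=41, FP=2+1+10+6+17=36, FN=7+17+14+19+19=76 → 82/194 = 0.4227
  dog: TP=40, FP=7+2+11+5+15=40, FN=2+7+1+4+2=16 → 80/136 = 0.5882
  bird: TP=66, FP=17+7+7+4+10=45, FN=1+2+4+2+1=10 → 132/187 = 0.7059
  fish: TP=84, FP=14+1+4+8+10=37, FN=10+11+7+12+6=46 → 168/251 = 0.6693
  horse: TP=64, FP=19+4+2+12+10=47, FN=6+5+4+8+6=29 → 128/204 = 0.6275
  frog: TP=109, FP=19+2+1+6+6=34, FN=17+15+10+10+10=62 → 218/314 = 0.6943
Lowest is class 'cat' with F1 score = 0.423.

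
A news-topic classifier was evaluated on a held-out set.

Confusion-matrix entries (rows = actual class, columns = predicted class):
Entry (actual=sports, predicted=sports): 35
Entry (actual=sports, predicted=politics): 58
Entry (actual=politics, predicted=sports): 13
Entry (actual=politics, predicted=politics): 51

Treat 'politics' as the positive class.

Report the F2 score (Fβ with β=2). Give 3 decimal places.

Fβ = (1+β²)·TP / ((1+β²)·TP + β²·FN + FP), with β²=4
= 5·51 / (5·51 + 4·13 + 58) = 0.699

0.699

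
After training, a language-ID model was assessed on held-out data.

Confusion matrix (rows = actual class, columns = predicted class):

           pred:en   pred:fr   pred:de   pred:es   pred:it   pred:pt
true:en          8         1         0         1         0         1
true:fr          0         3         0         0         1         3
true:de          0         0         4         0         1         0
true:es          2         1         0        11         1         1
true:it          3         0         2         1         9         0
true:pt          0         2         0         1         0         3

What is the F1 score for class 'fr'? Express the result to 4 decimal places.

0.4286

Take TP from the diagonal, FP from the rest of the 'fr' prediction marginal, FN from the rest of the 'fr' actual marginal.
F1 score = 2·TP/(2·TP+FP+FN).
fr: TP=3, FP=1+0+1+0+2=4, FN=0+0+0+1+3=4 → 6/14 = 0.42857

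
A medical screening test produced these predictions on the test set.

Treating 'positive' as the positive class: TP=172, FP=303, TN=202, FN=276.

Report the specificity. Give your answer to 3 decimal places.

Specificity = TN/(TN+FP) = 202/(202+303) = 0.400

0.400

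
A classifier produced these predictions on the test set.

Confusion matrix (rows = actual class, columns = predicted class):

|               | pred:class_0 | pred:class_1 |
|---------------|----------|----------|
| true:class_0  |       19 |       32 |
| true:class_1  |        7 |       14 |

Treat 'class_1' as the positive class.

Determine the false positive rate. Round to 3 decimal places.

0.627

FPR = FP/(FP+TN) = 32/(32+19) = 0.627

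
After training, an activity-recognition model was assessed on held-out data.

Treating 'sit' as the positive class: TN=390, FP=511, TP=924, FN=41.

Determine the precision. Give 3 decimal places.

Precision = TP/(TP+FP) = 924/(924+511) = 924/1435 = 0.644

0.644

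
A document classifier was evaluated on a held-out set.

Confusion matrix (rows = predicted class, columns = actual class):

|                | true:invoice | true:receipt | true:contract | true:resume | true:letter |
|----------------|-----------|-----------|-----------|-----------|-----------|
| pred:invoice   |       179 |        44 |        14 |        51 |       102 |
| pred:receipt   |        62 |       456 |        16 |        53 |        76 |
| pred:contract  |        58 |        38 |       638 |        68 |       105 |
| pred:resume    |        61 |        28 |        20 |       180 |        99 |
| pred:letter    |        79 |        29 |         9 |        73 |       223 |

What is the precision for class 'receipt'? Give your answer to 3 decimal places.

0.688

precision = TP/(TP+FP).
receipt: TP=456, FP=62+16+53+76=207 → 456/663 = 0.6878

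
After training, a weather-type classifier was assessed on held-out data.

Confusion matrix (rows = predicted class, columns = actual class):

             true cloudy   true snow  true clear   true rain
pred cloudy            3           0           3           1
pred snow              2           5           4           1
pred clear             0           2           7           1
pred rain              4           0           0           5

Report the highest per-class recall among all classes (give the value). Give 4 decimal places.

0.7143

Per-class recall (TP/(TP+FN)):
  cloudy: TP=3, FN=2+0+4=6 → 3/9 = 0.33333
  snow: TP=5, FN=0+2+0=2 → 5/7 = 0.71429
  clear: TP=7, FN=3+4+0=7 → 7/14 = 0.50000
  rain: TP=5, FN=1+1+1=3 → 5/8 = 0.62500
Highest is class 'snow' with recall = 0.7143.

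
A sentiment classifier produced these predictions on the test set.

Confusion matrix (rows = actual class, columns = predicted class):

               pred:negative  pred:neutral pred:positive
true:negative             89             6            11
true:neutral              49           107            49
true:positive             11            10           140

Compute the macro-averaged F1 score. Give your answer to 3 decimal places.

Per-class F1 score (2·TP/(2·TP+FP+FN)):
  negative: TP=89, FP=49+11=60, FN=6+11=17 → 178/255 = 0.6980
  neutral: TP=107, FP=6+10=16, FN=49+49=98 → 214/328 = 0.6524
  positive: TP=140, FP=11+49=60, FN=11+10=21 → 280/361 = 0.7756
Macro-F1 score = mean = (0.6980 + 0.6524 + 0.7756) / 3 = 0.709

0.709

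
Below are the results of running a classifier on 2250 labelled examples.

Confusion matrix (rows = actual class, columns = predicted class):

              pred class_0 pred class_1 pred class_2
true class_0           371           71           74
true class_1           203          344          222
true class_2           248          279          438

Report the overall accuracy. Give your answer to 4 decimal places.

0.5124

Accuracy = trace / total = (371+344+438=1153) / 2250 = 1153/2250 = 0.5124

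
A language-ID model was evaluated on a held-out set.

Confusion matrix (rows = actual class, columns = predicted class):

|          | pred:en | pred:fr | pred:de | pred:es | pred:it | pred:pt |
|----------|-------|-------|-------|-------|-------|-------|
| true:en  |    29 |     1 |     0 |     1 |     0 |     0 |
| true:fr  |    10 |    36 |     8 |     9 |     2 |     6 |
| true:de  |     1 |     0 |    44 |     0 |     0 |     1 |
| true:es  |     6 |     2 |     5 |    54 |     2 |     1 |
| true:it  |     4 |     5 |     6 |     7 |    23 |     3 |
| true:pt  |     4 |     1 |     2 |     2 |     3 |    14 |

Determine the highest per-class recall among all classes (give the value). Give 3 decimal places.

0.957

Per-class recall (TP/(TP+FN)):
  en: TP=29, FN=1+0+1+0+0=2 → 29/31 = 0.9355
  fr: TP=36, FN=10+8+9+2+6=35 → 36/71 = 0.5070
  de: TP=44, FN=1+0+0+0+1=2 → 44/46 = 0.9565
  es: TP=54, FN=6+2+5+2+1=16 → 54/70 = 0.7714
  it: TP=23, FN=4+5+6+7+3=25 → 23/48 = 0.4792
  pt: TP=14, FN=4+1+2+2+3=12 → 14/26 = 0.5385
Highest is class 'de' with recall = 0.957.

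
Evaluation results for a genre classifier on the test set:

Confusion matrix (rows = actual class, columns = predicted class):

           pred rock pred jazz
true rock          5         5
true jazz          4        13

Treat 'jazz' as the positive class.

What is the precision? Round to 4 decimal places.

Precision = TP/(TP+FP) = 13/(13+5) = 13/18 = 0.7222

0.7222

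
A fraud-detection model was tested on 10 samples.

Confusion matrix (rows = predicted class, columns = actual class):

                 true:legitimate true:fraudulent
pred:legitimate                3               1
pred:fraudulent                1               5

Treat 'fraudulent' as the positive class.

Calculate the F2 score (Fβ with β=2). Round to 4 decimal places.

0.8333

Fβ = (1+β²)·TP / ((1+β²)·TP + β²·FN + FP), with β²=4
= 5·5 / (5·5 + 4·1 + 1) = 0.8333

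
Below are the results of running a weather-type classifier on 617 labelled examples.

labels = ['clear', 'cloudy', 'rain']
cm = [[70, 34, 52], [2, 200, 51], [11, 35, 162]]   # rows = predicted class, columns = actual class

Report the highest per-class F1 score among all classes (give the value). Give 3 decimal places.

0.766

Per-class F1 score (2·TP/(2·TP+FP+FN)):
  clear: TP=70, FP=34+52=86, FN=2+11=13 → 140/239 = 0.5858
  cloudy: TP=200, FP=2+51=53, FN=34+35=69 → 400/522 = 0.7663
  rain: TP=162, FP=11+35=46, FN=52+51=103 → 324/473 = 0.6850
Highest is class 'cloudy' with F1 score = 0.766.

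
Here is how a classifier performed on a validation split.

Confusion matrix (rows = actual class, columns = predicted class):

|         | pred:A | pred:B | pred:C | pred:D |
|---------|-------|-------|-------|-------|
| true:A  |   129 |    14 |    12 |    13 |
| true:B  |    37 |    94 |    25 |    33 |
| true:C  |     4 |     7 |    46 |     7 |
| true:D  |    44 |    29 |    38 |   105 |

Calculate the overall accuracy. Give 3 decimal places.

0.587

Accuracy = trace / total = (129+94+46+105=374) / 637 = 374/637 = 0.587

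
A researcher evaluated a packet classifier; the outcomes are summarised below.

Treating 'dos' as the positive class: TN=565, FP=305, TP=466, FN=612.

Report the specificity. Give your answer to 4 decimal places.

Specificity = TN/(TN+FP) = 565/(565+305) = 0.6494

0.6494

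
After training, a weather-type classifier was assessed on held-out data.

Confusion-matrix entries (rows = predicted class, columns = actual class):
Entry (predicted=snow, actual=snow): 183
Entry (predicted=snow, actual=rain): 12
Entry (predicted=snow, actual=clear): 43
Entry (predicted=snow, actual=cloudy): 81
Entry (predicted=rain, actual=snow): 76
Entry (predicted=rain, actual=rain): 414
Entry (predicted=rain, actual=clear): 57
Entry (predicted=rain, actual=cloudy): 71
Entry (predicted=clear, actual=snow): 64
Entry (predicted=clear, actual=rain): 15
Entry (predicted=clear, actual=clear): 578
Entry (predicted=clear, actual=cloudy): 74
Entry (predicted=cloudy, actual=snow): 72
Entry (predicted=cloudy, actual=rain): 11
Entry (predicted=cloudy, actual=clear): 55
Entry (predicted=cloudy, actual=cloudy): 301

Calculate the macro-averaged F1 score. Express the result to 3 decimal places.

0.675

Per-class F1 score (2·TP/(2·TP+FP+FN)):
  snow: TP=183, FP=12+43+81=136, FN=76+64+72=212 → 366/714 = 0.5126
  rain: TP=414, FP=76+57+71=204, FN=12+15+11=38 → 828/1070 = 0.7738
  clear: TP=578, FP=64+15+74=153, FN=43+57+55=155 → 1156/1464 = 0.7896
  cloudy: TP=301, FP=72+11+55=138, FN=81+71+74=226 → 602/966 = 0.6232
Macro-F1 score = mean = (0.5126 + 0.7738 + 0.7896 + 0.6232) / 4 = 0.675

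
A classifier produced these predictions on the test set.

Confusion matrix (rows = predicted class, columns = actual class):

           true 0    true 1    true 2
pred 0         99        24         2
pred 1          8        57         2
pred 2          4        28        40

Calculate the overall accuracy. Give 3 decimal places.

0.742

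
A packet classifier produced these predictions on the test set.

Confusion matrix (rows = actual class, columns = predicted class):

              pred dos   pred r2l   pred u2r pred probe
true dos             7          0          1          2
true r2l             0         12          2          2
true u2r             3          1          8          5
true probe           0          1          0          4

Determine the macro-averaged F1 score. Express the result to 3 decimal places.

0.629

Per-class F1 score (2·TP/(2·TP+FP+FN)):
  dos: TP=7, FP=0+3+0=3, FN=0+1+2=3 → 14/20 = 0.7000
  r2l: TP=12, FP=0+1+1=2, FN=0+2+2=4 → 24/30 = 0.8000
  u2r: TP=8, FP=1+2+0=3, FN=3+1+5=9 → 16/28 = 0.5714
  probe: TP=4, FP=2+2+5=9, FN=0+1+0=1 → 8/18 = 0.4444
Macro-F1 score = mean = (0.7000 + 0.8000 + 0.5714 + 0.4444) / 4 = 0.629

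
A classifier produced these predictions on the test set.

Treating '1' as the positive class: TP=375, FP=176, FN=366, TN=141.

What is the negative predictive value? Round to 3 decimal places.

NPV = TN/(TN+FN) = 141/(141+366) = 0.278

0.278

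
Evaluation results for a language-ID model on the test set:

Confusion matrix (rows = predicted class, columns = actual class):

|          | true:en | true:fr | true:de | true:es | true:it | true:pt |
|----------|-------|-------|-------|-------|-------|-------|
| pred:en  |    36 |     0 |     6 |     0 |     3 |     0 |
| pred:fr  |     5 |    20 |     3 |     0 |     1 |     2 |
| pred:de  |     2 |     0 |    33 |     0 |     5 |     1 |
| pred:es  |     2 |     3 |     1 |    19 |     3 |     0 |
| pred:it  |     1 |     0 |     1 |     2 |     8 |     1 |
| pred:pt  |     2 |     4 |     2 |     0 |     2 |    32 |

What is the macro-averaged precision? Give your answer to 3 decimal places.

0.718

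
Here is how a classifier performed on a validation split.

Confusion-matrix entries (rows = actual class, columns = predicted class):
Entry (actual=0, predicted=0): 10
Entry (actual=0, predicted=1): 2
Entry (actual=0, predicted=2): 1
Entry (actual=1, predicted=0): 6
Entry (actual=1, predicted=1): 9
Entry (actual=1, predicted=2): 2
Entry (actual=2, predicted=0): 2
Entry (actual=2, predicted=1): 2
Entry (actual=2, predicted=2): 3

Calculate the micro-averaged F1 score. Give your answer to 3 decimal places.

0.595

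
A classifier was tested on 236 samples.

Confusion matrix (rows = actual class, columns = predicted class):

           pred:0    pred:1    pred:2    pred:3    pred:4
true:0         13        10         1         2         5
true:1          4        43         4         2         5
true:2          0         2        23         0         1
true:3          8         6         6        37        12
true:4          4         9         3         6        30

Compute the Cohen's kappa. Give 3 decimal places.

Observed agreement pₒ = trace/N = 146/236 = 0.6186
Expected agreement pₑ = Σ (rowᵢ·colᵢ)/N² = (31·29 + 58·70 + 26·37 + 69·47 + 52·53)/236² = 0.2140
κ = (pₒ − pₑ)/(1 − pₑ) = (0.6186 − 0.2140)/(1 − 0.2140) = 0.515

0.515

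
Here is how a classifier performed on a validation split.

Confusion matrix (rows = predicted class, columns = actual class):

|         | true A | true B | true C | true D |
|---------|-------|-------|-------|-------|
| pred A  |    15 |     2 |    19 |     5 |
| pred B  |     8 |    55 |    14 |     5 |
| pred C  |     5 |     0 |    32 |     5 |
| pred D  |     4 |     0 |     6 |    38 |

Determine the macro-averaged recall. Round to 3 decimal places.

Per-class recall (TP/(TP+FN)):
  A: TP=15, FN=8+5+4=17 → 15/32 = 0.4688
  B: TP=55, FN=2+0+0=2 → 55/57 = 0.9649
  C: TP=32, FN=19+14+6=39 → 32/71 = 0.4507
  D: TP=38, FN=5+5+5=15 → 38/53 = 0.7170
Macro-recall = mean = (0.4688 + 0.9649 + 0.4507 + 0.7170) / 4 = 0.650

0.650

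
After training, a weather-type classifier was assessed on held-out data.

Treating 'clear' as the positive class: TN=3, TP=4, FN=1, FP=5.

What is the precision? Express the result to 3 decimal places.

Precision = TP/(TP+FP) = 4/(4+5) = 4/9 = 0.444

0.444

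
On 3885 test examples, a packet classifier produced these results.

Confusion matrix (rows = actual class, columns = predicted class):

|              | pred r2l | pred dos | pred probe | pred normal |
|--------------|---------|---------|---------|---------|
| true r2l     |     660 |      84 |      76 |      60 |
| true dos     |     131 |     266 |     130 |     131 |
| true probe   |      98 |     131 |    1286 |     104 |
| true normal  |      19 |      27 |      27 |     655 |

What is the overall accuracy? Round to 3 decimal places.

Accuracy = trace / total = (660+266+1286+655=2867) / 3885 = 2867/3885 = 0.738

0.738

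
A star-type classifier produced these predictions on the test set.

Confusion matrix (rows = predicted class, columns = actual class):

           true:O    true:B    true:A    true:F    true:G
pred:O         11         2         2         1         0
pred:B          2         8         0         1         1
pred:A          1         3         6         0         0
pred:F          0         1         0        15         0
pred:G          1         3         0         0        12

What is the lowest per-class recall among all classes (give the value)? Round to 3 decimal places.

Per-class recall (TP/(TP+FN)):
  O: TP=11, FN=2+1+0+1=4 → 11/15 = 0.7333
  B: TP=8, FN=2+3+1+3=9 → 8/17 = 0.4706
  A: TP=6, FN=2+0+0+0=2 → 6/8 = 0.7500
  F: TP=15, FN=1+1+0+0=2 → 15/17 = 0.8824
  G: TP=12, FN=0+1+0+0=1 → 12/13 = 0.9231
Lowest is class 'B' with recall = 0.471.

0.471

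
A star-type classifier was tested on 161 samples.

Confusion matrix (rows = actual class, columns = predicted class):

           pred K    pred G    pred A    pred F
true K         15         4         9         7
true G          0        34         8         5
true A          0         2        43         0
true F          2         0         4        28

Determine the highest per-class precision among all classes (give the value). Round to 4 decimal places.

0.8824

Per-class precision (TP/(TP+FP)):
  K: TP=15, FP=0+0+2=2 → 15/17 = 0.88235
  G: TP=34, FP=4+2+0=6 → 34/40 = 0.85000
  A: TP=43, FP=9+8+4=21 → 43/64 = 0.67188
  F: TP=28, FP=7+5+0=12 → 28/40 = 0.70000
Highest is class 'K' with precision = 0.8824.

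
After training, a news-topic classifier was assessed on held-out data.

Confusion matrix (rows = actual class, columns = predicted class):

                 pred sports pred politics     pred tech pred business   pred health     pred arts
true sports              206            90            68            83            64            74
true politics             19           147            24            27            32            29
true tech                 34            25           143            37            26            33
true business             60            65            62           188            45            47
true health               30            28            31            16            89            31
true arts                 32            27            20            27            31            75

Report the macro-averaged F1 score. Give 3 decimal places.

Per-class F1 score (2·TP/(2·TP+FP+FN)):
  sports: TP=206, FP=19+34+60+30+32=175, FN=90+68+83+64+74=379 → 412/966 = 0.4265
  politics: TP=147, FP=90+25+65+28+27=235, FN=19+24+27+32+29=131 → 294/660 = 0.4455
  tech: TP=143, FP=68+24+62+31+20=205, FN=34+25+37+26+33=155 → 286/646 = 0.4427
  business: TP=188, FP=83+27+37+16+27=190, FN=60+65+62+45+47=279 → 376/845 = 0.4450
  health: TP=89, FP=64+32+26+45+31=198, FN=30+28+31+16+31=136 → 178/512 = 0.3477
  arts: TP=75, FP=74+29+33+47+31=214, FN=32+27+20+27+31=137 → 150/501 = 0.2994
Macro-F1 score = mean = (0.4265 + 0.4455 + 0.4427 + 0.4450 + 0.3477 + 0.2994) / 6 = 0.401

0.401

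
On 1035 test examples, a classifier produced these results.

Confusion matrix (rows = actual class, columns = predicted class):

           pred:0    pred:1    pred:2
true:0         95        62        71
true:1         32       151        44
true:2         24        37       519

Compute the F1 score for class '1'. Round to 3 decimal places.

Treat '1' as positive and all other classes as negative.
F1 score = 2·TP/(2·TP+FP+FN).
1: TP=151, FP=62+37=99, FN=32+44=76 → 302/477 = 0.6331

0.633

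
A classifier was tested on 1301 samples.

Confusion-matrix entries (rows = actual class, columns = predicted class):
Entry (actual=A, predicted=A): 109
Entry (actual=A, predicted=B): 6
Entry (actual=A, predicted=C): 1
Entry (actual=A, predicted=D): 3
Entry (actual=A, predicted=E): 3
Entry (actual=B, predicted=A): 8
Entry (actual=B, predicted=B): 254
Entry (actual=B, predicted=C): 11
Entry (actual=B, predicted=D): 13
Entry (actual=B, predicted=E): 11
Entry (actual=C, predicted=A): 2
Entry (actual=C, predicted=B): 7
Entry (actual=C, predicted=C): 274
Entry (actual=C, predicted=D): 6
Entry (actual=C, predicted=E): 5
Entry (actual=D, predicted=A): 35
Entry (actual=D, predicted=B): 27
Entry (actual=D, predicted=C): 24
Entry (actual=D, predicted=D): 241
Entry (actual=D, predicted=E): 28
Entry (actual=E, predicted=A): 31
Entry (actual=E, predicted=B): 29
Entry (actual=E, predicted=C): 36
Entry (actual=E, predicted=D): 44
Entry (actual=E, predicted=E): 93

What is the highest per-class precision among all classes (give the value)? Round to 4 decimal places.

Per-class precision (TP/(TP+FP)):
  A: TP=109, FP=8+2+35+31=76 → 109/185 = 0.58919
  B: TP=254, FP=6+7+27+29=69 → 254/323 = 0.78638
  C: TP=274, FP=1+11+24+36=72 → 274/346 = 0.79191
  D: TP=241, FP=3+13+6+44=66 → 241/307 = 0.78502
  E: TP=93, FP=3+11+5+28=47 → 93/140 = 0.66429
Highest is class 'C' with precision = 0.7919.

0.7919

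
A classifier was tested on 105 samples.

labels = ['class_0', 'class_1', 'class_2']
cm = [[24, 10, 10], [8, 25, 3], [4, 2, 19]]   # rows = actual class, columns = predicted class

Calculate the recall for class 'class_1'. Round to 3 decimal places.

0.694

Treat 'class_1' as positive and all other classes as negative.
recall = TP/(TP+FN).
class_1: TP=25, FN=8+3=11 → 25/36 = 0.6944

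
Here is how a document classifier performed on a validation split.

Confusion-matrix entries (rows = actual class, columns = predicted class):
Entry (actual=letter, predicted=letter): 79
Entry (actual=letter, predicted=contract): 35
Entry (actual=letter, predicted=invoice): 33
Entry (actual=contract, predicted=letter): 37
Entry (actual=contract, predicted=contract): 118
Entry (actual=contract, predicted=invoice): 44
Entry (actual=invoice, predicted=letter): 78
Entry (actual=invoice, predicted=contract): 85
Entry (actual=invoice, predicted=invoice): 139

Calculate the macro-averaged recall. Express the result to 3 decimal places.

Per-class recall (TP/(TP+FN)):
  letter: TP=79, FN=35+33=68 → 79/147 = 0.5374
  contract: TP=118, FN=37+44=81 → 118/199 = 0.5930
  invoice: TP=139, FN=78+85=163 → 139/302 = 0.4603
Macro-recall = mean = (0.5374 + 0.5930 + 0.4603) / 3 = 0.530

0.530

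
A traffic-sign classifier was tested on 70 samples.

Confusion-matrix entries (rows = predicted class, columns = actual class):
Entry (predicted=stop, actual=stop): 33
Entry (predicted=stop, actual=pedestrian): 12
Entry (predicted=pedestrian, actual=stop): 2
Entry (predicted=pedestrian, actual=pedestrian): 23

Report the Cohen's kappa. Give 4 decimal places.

Observed agreement pₒ = trace/N = 56/70 = 0.80000
Expected agreement pₑ = Σ (rowᵢ·colᵢ)/N² = (35·45 + 35·25)/70² = 0.50000
κ = (pₒ − pₑ)/(1 − pₑ) = (0.80000 − 0.50000)/(1 − 0.50000) = 0.6000

0.6000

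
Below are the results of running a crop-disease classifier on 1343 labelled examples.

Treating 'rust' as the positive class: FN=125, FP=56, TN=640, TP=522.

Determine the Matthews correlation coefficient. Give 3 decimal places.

MCC = (TP·TN − FP·FN) / √((TP+FP)(TP+FN)(TN+FP)(TN+FN))
Numerator = 522·640 − 56·125 = 327080
Denominator = √(578·647·696·765) = √199114457040 = 446222.4300
MCC = 327080 / 446222.4300 = 0.733

0.733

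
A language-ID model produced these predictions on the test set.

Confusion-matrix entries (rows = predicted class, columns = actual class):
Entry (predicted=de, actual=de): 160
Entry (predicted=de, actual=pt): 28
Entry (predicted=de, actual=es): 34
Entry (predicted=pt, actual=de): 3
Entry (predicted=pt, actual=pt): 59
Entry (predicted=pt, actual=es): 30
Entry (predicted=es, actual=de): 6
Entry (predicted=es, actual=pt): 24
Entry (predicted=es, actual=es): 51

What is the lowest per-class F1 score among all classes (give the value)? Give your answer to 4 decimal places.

Per-class F1 score (2·TP/(2·TP+FP+FN)):
  de: TP=160, FP=28+34=62, FN=3+6=9 → 320/391 = 0.81841
  pt: TP=59, FP=3+30=33, FN=28+24=52 → 118/203 = 0.58128
  es: TP=51, FP=6+24=30, FN=34+30=64 → 102/196 = 0.52041
Lowest is class 'es' with F1 score = 0.5204.

0.5204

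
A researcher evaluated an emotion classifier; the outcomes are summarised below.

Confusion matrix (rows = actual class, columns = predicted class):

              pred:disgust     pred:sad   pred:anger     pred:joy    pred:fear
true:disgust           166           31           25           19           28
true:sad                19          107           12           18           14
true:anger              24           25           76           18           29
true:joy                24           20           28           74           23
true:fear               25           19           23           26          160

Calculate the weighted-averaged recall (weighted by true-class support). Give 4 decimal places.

0.5644

Per-class recall (TP/(TP+FN)):
  disgust: TP=166, FN=31+25+19+28=103 → 166/269 = 0.61710
  sad: TP=107, FN=19+12+18+14=63 → 107/170 = 0.62941
  anger: TP=76, FN=24+25+18+29=96 → 76/172 = 0.44186
  joy: TP=74, FN=24+20+28+23=95 → 74/169 = 0.43787
  fear: TP=160, FN=25+19+23+26=93 → 160/253 = 0.63241
Weighted-recall = Σ (supportᵢ/N)·recallᵢ with N=1033: (269/1033)·0.61710 + (170/1033)·0.62941 + (172/1033)·0.44186 + (169/1033)·0.43787 + (253/1033)·0.63241 = 0.5644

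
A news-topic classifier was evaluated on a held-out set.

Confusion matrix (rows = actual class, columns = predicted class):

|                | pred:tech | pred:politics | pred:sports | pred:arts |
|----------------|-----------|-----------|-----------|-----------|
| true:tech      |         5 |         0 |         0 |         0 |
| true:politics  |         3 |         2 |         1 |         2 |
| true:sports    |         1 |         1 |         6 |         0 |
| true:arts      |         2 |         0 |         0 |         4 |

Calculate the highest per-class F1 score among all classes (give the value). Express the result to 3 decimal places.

0.800

Per-class F1 score (2·TP/(2·TP+FP+FN)):
  tech: TP=5, FP=3+1+2=6, FN=0+0+0=0 → 10/16 = 0.6250
  politics: TP=2, FP=0+1+0=1, FN=3+1+2=6 → 4/11 = 0.3636
  sports: TP=6, FP=0+1+0=1, FN=1+1+0=2 → 12/15 = 0.8000
  arts: TP=4, FP=0+2+0=2, FN=2+0+0=2 → 8/12 = 0.6667
Highest is class 'sports' with F1 score = 0.800.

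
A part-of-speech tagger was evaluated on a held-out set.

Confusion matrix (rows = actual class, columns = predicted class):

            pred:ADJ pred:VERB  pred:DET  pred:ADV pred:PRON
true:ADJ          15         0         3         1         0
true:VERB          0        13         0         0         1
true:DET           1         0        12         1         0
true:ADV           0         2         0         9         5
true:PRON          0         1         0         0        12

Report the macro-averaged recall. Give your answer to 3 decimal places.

0.812

Per-class recall (TP/(TP+FN)):
  ADJ: TP=15, FN=0+3+1+0=4 → 15/19 = 0.7895
  VERB: TP=13, FN=0+0+0+1=1 → 13/14 = 0.9286
  DET: TP=12, FN=1+0+1+0=2 → 12/14 = 0.8571
  ADV: TP=9, FN=0+2+0+5=7 → 9/16 = 0.5625
  PRON: TP=12, FN=0+1+0+0=1 → 12/13 = 0.9231
Macro-recall = mean = (0.7895 + 0.9286 + 0.8571 + 0.5625 + 0.9231) / 5 = 0.812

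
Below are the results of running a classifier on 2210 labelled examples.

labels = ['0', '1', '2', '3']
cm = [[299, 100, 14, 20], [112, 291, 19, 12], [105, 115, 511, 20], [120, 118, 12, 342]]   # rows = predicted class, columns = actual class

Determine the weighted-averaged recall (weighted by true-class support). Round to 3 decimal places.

Per-class recall (TP/(TP+FN)):
  0: TP=299, FN=112+105+120=337 → 299/636 = 0.4701
  1: TP=291, FN=100+115+118=333 → 291/624 = 0.4663
  2: TP=511, FN=14+19+12=45 → 511/556 = 0.9191
  3: TP=342, FN=20+12+20=52 → 342/394 = 0.8680
Weighted-recall = Σ (supportᵢ/N)·recallᵢ with N=2210: (636/2210)·0.4701 + (624/2210)·0.4663 + (556/2210)·0.9191 + (394/2210)·0.8680 = 0.653

0.653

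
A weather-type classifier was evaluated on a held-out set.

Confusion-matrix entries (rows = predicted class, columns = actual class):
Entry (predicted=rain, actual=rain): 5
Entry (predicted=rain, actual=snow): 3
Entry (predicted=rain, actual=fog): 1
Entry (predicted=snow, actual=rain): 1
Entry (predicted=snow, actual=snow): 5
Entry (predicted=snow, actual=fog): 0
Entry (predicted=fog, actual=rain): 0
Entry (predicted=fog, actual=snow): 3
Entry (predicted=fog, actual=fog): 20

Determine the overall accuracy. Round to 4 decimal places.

Accuracy = trace / total = (5+5+20=30) / 38 = 30/38 = 0.7895

0.7895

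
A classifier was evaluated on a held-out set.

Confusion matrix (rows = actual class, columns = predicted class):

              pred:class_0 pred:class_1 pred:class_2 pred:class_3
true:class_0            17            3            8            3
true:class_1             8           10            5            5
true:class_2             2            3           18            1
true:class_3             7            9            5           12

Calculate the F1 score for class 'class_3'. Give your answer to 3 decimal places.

0.444

Take TP from the diagonal, FP from the rest of the 'class_3' prediction marginal, FN from the rest of the 'class_3' actual marginal.
F1 score = 2·TP/(2·TP+FP+FN).
class_3: TP=12, FP=3+5+1=9, FN=7+9+5=21 → 24/54 = 0.4444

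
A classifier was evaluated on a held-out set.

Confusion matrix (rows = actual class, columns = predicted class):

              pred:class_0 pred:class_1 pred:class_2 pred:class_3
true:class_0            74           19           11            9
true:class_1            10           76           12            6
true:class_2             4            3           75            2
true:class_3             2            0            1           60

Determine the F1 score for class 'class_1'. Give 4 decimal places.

One-vs-rest for 'class_1': TP = diagonal; FP = other classes predicted 'class_1'; FN = 'class_1' predicted as other.
F1 score = 2·TP/(2·TP+FP+FN).
class_1: TP=76, FP=19+3+0=22, FN=10+12+6=28 → 152/202 = 0.75248

0.7525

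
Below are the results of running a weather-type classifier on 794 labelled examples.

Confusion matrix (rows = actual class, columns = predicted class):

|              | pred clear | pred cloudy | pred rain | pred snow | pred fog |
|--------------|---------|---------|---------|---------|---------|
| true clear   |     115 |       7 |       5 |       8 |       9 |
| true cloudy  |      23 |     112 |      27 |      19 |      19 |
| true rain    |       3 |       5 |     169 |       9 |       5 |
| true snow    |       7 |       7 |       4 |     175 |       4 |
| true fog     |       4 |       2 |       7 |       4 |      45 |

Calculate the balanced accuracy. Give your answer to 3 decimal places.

Balanced accuracy = mean of per-class recall.
  clear: recall = 115/144 = 0.7986
  cloudy: recall = 112/200 = 0.5600
  rain: recall = 169/191 = 0.8848
  snow: recall = 175/197 = 0.8883
  fog: recall = 45/62 = 0.7258
Mean = (0.7986 + 0.5600 + 0.8848 + 0.8883 + 0.7258) / 5 = 0.772

0.772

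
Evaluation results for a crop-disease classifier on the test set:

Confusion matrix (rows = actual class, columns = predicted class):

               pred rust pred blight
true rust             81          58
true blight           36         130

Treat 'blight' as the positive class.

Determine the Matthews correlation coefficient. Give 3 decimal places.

0.375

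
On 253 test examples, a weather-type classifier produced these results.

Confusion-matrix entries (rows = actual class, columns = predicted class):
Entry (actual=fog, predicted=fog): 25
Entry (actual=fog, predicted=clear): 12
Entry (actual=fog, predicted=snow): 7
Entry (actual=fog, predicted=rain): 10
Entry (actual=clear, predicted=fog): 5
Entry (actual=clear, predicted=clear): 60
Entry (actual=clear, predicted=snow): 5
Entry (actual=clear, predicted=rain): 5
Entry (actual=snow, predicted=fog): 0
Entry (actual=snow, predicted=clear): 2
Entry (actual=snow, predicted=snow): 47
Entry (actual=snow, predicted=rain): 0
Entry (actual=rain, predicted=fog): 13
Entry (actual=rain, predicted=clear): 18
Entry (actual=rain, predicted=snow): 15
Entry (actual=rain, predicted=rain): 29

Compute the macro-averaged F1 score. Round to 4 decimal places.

Per-class F1 score (2·TP/(2·TP+FP+FN)):
  fog: TP=25, FP=5+0+13=18, FN=12+7+10=29 → 50/97 = 0.51546
  clear: TP=60, FP=12+2+18=32, FN=5+5+5=15 → 120/167 = 0.71856
  snow: TP=47, FP=7+5+15=27, FN=0+2+0=2 → 94/123 = 0.76423
  rain: TP=29, FP=10+5+0=15, FN=13+18+15=46 → 58/119 = 0.48739
Macro-F1 score = mean = (0.51546 + 0.71856 + 0.76423 + 0.48739) / 4 = 0.6214

0.6214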